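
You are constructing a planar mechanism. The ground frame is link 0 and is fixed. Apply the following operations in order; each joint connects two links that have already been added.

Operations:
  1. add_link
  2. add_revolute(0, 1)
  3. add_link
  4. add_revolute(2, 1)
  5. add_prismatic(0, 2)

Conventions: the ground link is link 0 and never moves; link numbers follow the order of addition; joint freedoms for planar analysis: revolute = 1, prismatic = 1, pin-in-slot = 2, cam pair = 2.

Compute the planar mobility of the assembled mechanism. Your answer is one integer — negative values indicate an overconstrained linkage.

(L,J1,J2)=(1,0,0); link0 fixed
link1: (2,0,0)
R 0-1 [J1]: (2,1,0)
link2: (3,1,0)
R 2-1 [J1]: (3,2,0)
P 0-2 [J1]: (3,3,0)
Grübler: 3·2 − 2·3 − 0 = 0

M = 0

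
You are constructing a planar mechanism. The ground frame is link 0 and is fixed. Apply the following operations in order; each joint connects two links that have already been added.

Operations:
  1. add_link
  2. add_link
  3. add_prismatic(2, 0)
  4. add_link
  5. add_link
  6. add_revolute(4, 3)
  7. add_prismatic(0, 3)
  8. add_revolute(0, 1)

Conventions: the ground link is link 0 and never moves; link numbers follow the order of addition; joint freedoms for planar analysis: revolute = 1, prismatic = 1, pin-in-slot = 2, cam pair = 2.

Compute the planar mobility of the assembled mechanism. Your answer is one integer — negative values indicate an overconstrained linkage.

L=1 J1=0 J2=0
add link → L=2 J1=0 J2=0
add link → L=3 J1=0 J2=0
P@2,0 dof=1 J1 → L=3 J1=1 J2=0
add link → L=4 J1=1 J2=0
add link → L=5 J1=1 J2=0
R@4,3 dof=1 J1 → L=5 J1=2 J2=0
P@0,3 dof=1 J1 → L=5 J1=3 J2=0
R@0,1 dof=1 J1 → L=5 J1=4 J2=0
M=3(L−1)−2J1−J2=3·4−2·4−0=4

M = 4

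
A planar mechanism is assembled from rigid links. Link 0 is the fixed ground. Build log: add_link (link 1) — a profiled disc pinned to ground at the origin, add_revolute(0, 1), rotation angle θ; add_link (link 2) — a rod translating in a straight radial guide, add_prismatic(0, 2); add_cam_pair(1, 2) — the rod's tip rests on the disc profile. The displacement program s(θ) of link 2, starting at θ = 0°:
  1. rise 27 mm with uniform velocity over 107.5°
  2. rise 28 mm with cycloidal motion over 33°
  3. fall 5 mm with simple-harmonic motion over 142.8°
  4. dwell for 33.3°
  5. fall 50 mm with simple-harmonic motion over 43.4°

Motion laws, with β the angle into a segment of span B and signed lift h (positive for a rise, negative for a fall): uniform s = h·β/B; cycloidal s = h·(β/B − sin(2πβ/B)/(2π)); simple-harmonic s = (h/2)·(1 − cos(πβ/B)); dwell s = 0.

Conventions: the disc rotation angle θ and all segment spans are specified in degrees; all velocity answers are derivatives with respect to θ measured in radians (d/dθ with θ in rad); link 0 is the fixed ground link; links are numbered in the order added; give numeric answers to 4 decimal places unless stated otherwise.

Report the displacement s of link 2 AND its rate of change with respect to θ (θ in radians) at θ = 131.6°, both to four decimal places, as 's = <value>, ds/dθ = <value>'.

seg 1 [0°–107.5°] uniform, h=27: full span → s += 27 → s = 27.0000
seg 2 [107.5°–140.5°] cycloidal, h=28: θ=131.6° here. β=24.1, B=33. 28·(0.7303 − sin(2π·0.7303)/(2π)) = 24.8707 → s = 51.8707
velocity in seg [107.5°–140.5°] (cycloidal), θ in radians: β = 24.1° = 0.4206 rad, B = 33° = 0.5760 rad; ds/dθ = (h/B)(1 − cos(2πβ/B)) = (28/0.5760)(1 − cos(2π·0.7303)) = 54.615783 mm/rad

s = 51.8707, ds/dθ = 54.6158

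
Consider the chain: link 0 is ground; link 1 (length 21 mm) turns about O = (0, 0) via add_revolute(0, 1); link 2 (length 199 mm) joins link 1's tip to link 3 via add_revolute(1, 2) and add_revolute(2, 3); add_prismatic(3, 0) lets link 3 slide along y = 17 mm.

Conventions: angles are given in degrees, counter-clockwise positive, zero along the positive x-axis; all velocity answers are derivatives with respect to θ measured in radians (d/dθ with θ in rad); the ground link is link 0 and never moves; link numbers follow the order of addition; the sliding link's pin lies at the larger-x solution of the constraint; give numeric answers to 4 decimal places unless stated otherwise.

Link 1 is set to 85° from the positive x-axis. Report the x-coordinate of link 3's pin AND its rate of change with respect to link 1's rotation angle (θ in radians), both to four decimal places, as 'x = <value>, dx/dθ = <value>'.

geometry: r = 21 mm, L = 199 mm, e = 17 mm
crank pin P = (r cos θ, r sin θ) = (1.830271, 20.920089)
h = r sin θ − e = 20.920089 − 17 = 3.920089
x = r cos θ + √(L² − h²) = 1.830271 + 198.961385 = 200.791656
dx/dθ = −r sin θ − h·r cos θ/√(L² − h²) (θ in radians; h = 3.920089) = -20.956150

x = 200.7917, dx/dθ = -20.9562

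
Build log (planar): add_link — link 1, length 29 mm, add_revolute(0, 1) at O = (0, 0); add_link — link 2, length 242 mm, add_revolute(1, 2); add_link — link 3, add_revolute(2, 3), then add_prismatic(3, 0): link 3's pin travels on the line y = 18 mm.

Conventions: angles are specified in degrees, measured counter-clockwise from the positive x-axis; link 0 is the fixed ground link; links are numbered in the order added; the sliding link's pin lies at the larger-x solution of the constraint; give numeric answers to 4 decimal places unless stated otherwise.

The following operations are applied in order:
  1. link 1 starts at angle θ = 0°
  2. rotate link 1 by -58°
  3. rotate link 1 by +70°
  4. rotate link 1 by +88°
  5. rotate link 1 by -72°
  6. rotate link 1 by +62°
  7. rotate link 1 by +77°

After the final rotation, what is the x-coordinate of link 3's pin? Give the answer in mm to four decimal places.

geometry: r = 29 mm, L = 242 mm, e = 18 mm; θ starts at 0°
rotate link 1 by -58°: θ ← 0° -58° = -58°
rotate link 1 by +70°: θ ← -58° +70° = 12°
rotate link 1 by +88°: θ ← 12° +88° = 100°
rotate link 1 by -72°: θ ← 100° -72° = 28°
rotate link 1 by +62°: θ ← 28° +62° = 90°
rotate link 1 by +77°: θ ← 90° +77° = 167°
crank pin P = (r cos θ, r sin θ) = (-28.256732, 6.523581)
h = r sin θ − e = 6.523581 − 18 = -11.476419
x = r cos θ + √(L² − h²) = -28.256732 + 241.727722 = 213.470991

213.4710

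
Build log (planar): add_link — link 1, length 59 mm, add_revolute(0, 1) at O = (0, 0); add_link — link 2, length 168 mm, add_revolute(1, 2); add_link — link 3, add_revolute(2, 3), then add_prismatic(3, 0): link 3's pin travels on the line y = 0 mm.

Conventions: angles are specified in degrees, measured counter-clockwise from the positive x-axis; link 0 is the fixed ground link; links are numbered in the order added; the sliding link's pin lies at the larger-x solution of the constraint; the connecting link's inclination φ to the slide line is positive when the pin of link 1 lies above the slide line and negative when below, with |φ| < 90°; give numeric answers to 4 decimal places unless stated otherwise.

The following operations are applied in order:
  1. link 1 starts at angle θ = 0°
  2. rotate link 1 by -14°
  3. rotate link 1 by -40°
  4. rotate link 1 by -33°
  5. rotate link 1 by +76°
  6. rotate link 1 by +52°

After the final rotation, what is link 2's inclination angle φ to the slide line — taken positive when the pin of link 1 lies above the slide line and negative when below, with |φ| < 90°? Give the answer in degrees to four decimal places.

geometry: r = 59 mm, L = 168 mm, e = 0 mm; θ starts at 0°
rotate link 1 by -14°: θ ← 0° -14° = -14°
rotate link 1 by -40°: θ ← -14° -40° = -54°
rotate link 1 by -33°: θ ← -54° -33° = -87°
rotate link 1 by +76°: θ ← -87° +76° = -11°
rotate link 1 by +52°: θ ← -11° +52° = 41°
h = r sin θ − e = 38.707483 − 0 = 38.707483
sin φ = h / L = 38.707483 / 168 = 0.23040168
φ = arcsin(0.23040168) = 13.320722°

13.3207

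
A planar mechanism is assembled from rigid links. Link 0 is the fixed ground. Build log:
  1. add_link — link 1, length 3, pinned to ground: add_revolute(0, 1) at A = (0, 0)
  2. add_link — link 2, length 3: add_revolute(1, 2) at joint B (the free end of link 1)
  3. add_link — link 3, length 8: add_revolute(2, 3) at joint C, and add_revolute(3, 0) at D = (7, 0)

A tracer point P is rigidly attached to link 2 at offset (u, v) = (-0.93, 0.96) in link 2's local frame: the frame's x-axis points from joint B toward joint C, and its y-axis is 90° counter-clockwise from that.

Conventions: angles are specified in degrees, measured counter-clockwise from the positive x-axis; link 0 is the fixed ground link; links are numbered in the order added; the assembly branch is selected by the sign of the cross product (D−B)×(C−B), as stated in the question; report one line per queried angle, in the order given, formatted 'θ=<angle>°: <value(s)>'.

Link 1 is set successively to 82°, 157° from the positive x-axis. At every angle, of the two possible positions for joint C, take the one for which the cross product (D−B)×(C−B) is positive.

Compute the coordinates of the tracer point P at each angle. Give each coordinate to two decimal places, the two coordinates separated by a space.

A=(0,0), D=(7.00,0)
θ=82°: B = A + 3.00·(cos82°, sin82°) = (0.4175, 2.9708)
θ=82°: |BD| = 7.2218
θ=82°: circle(B,3.00) ∩ circle(D,8.00): a=-0.1970, h=2.9935
θ=82°:   candidates: C₊=(1.4694,5.7804) cross=21.619; C₋=(-0.9935,0.3233) cross=-21.619
θ=82°:   branch + wants cross > 0 → take C=(1.4694,5.7804) (cross=21.619)
θ=82°: ex = (C−B)/|BC| = (0.3506,0.9365); ey = (-0.9365,0.3506)
θ=82°: P = B + -0.93·ex + 0.96·ey = (-0.8076,2.4364)
θ=157°: B = A + 3.00·(cos157°, sin157°) = (-2.7615, 1.1722)
θ=157°: |BD| = 9.8316
θ=157°: circle(B,3.00) ∩ circle(D,8.00): a=2.1187, h=2.1239
θ=157°:   candidates: C₊=(-0.4047,3.0283) cross=20.881; C₋=(-0.9111,-1.1892) cross=-20.881
θ=157°:   branch + wants cross > 0 → take C=(-0.4047,3.0283) (cross=20.881)
θ=157°: ex = (C−B)/|BC| = (0.7856,0.6187); ey = (-0.6187,0.7856)
θ=157°: P = B + -0.93·ex + 0.96·ey = (-4.0861,1.3510)

θ=82°: -0.81 2.44
θ=157°: -4.09 1.35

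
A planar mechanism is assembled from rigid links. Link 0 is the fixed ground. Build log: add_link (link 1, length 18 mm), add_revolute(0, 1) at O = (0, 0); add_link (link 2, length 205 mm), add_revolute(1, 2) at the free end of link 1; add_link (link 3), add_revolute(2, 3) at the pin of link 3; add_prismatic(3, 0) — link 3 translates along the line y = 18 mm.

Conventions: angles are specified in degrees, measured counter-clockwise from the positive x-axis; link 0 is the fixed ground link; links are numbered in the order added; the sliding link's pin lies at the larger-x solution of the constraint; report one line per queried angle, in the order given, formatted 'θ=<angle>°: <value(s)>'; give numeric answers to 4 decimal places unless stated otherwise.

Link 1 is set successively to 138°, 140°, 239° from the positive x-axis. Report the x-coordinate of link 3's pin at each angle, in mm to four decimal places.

geometry: r = 18 mm, L = 205 mm, e = 18 mm
θ=138°: crank pin P = (r cos θ, r sin θ) = (-13.376607, 12.044351)
θ=138°: h = r sin θ − e = 12.044351 − 18 = -5.955649
θ=138°: x = r cos θ + √(L² − h²) = -13.376607 + 204.913470 = 191.536863
θ=140°: crank pin P = (r cos θ, r sin θ) = (-13.788800, 11.570177)
θ=140°: h = r sin θ − e = 11.570177 − 18 = -6.429823
θ=140°: x = r cos θ + √(L² − h²) = -13.788800 + 204.899140 = 191.110340
θ=239°: crank pin P = (r cos θ, r sin θ) = (-9.270685, -15.429011)
θ=239°: h = r sin θ − e = -15.429011 − 18 = -33.429011
θ=239°: x = r cos θ + √(L² − h²) = -9.270685 + 202.256029 = 192.985343

θ=138°: 191.5369
θ=140°: 191.1103
θ=239°: 192.9853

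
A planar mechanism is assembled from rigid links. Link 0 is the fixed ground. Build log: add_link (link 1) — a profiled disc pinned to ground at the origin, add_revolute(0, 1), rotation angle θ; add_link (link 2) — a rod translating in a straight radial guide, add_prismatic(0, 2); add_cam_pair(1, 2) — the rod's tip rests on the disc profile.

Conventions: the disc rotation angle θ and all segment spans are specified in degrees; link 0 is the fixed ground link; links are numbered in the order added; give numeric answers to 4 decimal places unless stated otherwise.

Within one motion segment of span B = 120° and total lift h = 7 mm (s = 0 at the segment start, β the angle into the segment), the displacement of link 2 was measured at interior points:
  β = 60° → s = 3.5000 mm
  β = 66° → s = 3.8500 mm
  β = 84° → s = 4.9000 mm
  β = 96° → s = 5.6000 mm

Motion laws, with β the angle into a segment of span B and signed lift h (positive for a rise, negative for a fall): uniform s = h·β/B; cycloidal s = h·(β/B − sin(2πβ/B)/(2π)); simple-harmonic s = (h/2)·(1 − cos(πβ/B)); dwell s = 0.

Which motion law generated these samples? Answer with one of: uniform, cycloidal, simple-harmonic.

candidates at β/B = r: uniform s = h·r (linear in β); cycloidal s = h·(r − sin(2πr)/(2π)); simple-harmonic s = (h/2)(1 − cos(πr))
β=60°: printed 3.5000 | uniform 3.5000, cycloidal 3.5000, simple-harmonic 3.5000
β=66°: printed 3.8500 | uniform 3.8500, cycloidal 4.1943, simple-harmonic 4.0475
β=84°: printed 4.9000 | uniform 4.9000, cycloidal 5.9596, simple-harmonic 5.5572
β=96°: printed 5.6000 | uniform 5.6000, cycloidal 6.6596, simple-harmonic 6.3316
only one law matches every sample → uniform

uniform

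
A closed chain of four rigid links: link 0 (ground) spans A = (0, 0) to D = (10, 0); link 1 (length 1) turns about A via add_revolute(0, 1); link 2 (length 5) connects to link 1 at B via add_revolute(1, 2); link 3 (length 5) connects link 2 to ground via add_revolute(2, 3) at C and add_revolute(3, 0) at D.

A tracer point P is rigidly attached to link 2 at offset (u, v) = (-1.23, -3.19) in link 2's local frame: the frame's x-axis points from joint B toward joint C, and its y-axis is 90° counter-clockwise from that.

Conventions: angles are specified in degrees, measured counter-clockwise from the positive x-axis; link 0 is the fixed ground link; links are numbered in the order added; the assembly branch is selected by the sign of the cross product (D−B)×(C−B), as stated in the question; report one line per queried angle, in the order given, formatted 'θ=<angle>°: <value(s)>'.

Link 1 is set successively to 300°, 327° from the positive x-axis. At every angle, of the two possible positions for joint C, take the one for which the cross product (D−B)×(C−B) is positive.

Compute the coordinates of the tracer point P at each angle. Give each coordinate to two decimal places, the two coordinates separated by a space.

A=(0,0), D=(10.00,0)
θ=300°: B = A + 1.00·(cos300°, sin300°) = (0.5000, -0.8660)
θ=300°: |BD| = 9.5394
θ=300°: circle(B,5.00) ∩ circle(D,5.00): a=4.7697, h=1.5000
θ=300°:   candidates: C₊=(5.1138,1.0608) cross=14.309; C₋=(5.3862,-1.9268) cross=-14.309
θ=300°:   branch + wants cross > 0 → take C=(5.1138,1.0608) (cross=14.309)
θ=300°: ex = (C−B)/|BC| = (0.9228,0.3854); ey = (-0.3854,0.9228)
θ=300°: P = B + -1.23·ex + -3.19·ey = (0.5943,-4.2836)
θ=327°: B = A + 1.00·(cos327°, sin327°) = (0.8387, -0.5446)
θ=327°: |BD| = 9.1775
θ=327°: circle(B,5.00) ∩ circle(D,5.00): a=4.5888, h=1.9858
θ=327°:   candidates: C₊=(5.3015,1.7100) cross=18.225; C₋=(5.5372,-2.2546) cross=-18.225
θ=327°:   branch + wants cross > 0 → take C=(5.3015,1.7100) (cross=18.225)
θ=327°: ex = (C−B)/|BC| = (0.8926,0.4509); ey = (-0.4509,0.8926)
θ=327°: P = B + -1.23·ex + -3.19·ey = (1.1793,-3.9466)

θ=300°: 0.59 -4.28
θ=327°: 1.18 -3.95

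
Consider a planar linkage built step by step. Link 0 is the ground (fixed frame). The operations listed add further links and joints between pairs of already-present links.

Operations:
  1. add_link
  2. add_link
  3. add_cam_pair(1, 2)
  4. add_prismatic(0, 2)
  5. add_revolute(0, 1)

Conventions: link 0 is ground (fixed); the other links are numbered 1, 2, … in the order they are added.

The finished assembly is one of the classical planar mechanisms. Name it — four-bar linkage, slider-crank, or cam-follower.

links: 3 (incl. ground); joints: 1 revolute, 1 prismatic, 1 higher (cam) pair, forming one closed loop
3 links, revolute + prismatic + higher pair in one loop → cam-follower

cam-follower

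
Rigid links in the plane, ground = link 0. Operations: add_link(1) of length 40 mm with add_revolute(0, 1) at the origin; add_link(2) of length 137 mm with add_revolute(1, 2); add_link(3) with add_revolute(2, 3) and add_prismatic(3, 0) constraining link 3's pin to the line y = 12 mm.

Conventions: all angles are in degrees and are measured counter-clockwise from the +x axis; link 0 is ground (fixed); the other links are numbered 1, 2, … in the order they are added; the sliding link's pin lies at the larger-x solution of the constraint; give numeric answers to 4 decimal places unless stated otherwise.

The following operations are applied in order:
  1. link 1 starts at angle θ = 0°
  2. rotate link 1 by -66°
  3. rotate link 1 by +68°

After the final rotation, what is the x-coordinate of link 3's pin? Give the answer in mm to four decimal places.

geometry: r = 40 mm, L = 137 mm, e = 12 mm; θ starts at 0°
rotate link 1 by -66°: θ ← 0° -66° = -66°
rotate link 1 by +68°: θ ← -66° +68° = 2°
crank pin P = (r cos θ, r sin θ) = (39.975633, 1.395980)
h = r sin θ − e = 1.395980 − 12 = -10.604020
x = r cos θ + √(L² − h²) = 39.975633 + 136.588999 = 176.564632

176.5646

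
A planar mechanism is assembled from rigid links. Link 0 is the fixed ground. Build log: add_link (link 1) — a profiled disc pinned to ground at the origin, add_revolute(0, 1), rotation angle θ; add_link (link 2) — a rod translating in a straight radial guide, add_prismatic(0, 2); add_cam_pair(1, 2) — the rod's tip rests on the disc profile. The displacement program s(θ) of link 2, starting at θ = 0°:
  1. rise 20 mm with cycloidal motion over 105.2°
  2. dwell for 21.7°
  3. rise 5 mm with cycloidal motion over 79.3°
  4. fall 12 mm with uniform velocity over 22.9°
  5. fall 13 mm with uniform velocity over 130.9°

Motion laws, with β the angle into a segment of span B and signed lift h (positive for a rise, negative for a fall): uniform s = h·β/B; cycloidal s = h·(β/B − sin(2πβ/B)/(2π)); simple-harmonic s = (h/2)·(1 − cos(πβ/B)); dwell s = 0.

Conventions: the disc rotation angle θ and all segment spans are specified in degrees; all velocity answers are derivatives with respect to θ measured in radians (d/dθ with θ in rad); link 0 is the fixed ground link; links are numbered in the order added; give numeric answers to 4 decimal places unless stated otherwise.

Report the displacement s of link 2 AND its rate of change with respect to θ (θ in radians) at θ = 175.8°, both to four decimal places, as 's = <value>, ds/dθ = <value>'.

seg 1 [0°–105.2°] cycloidal, h=20: full span → s += 20 → s = 20.0000
seg 2 [105.2°–126.9°] dwell: s stays 20.0000
seg 3 [126.9°–206.2°] cycloidal, h=5: θ=175.8° here. β=48.9, B=79.3. 5·(0.6166 − sin(2π·0.6166)/(2π)) = 3.6156 → s = 23.6156
velocity in seg [126.9°–206.2°] (cycloidal), θ in radians: β = 48.9° = 0.8535 rad, B = 79.3° = 1.3840 rad; ds/dθ = (h/B)(1 − cos(2πβ/B)) = (5/1.3840)(1 − cos(2π·0.6166)) = 6.297598 mm/rad

s = 23.6156, ds/dθ = 6.2976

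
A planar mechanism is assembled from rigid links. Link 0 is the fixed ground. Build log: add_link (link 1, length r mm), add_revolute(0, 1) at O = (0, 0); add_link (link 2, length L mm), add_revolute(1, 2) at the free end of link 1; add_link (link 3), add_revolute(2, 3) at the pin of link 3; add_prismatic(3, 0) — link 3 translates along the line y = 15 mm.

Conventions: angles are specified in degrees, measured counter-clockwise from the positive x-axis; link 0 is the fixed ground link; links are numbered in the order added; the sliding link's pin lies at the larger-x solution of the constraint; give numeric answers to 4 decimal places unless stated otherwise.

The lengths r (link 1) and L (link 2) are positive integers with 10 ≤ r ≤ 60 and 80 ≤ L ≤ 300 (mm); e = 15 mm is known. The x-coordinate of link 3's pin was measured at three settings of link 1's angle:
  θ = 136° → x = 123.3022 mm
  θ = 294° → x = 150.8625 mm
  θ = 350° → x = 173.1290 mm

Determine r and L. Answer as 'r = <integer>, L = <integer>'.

constraint per measurement: (x − r cos θ)² + (r sin θ − e)² = L²
subtracting the θ₁ and θ₂ equations cancels the r² and L² terms:
r = (x₁² − x₂²) / (2[(x₁cos θ₁ + e sin θ₁) − (x₂cos θ₂ + e sin θ₂)]) = 30.0000 → r = 30
L² = (x₁ − r cos θ₁)² + (r sin θ₁ − e)² = 21025.0108 → L = 145.0000 → L = 145
check at θ₃=350°: x = 173.1290 (printed 173.1290) ✓

r = 30, L = 145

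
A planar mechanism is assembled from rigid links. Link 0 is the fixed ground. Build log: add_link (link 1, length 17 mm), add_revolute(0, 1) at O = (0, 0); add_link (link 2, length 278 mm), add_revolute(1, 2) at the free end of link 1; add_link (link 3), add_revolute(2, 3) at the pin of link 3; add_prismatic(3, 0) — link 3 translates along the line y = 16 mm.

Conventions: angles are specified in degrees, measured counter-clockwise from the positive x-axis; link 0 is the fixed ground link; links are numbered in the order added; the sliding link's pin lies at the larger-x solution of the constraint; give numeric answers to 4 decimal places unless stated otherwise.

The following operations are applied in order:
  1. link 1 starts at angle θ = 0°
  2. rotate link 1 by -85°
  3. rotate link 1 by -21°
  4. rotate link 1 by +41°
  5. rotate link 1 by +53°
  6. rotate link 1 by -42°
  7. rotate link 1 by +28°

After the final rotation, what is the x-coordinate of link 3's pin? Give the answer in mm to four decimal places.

geometry: r = 17 mm, L = 278 mm, e = 16 mm; θ starts at 0°
rotate link 1 by -85°: θ ← 0° -85° = -85°
rotate link 1 by -21°: θ ← -85° -21° = -106°
rotate link 1 by +41°: θ ← -106° +41° = -65°
rotate link 1 by +53°: θ ← -65° +53° = -12°
rotate link 1 by -42°: θ ← -12° -42° = -54°
rotate link 1 by +28°: θ ← -54° +28° = -26°
crank pin P = (r cos θ, r sin θ) = (15.279499, -7.452309)
h = r sin θ − e = -7.452309 − 16 = -23.452309
x = r cos θ + √(L² − h²) = 15.279499 + 277.009006 = 292.288504

292.2885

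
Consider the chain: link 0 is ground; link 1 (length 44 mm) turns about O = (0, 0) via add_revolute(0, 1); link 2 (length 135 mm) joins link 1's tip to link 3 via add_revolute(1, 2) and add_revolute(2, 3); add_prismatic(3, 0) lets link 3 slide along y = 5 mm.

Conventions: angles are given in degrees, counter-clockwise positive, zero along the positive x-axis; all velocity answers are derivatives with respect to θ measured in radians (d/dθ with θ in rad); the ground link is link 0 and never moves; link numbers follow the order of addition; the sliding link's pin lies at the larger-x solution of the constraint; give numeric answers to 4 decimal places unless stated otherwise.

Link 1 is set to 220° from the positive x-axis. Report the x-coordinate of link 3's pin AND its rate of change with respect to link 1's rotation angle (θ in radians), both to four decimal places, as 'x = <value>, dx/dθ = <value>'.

geometry: r = 44 mm, L = 135 mm, e = 5 mm
crank pin P = (r cos θ, r sin θ) = (-33.705955, -28.282655)
h = r sin θ − e = -28.282655 − 5 = -33.282655
x = r cos θ + √(L² − h²) = -33.705955 + 130.832966 = 97.127010
dx/dθ = −r sin θ − h·r cos θ/√(L² − h²) (θ in radians; h = -33.282655) = 19.708182

x = 97.1270, dx/dθ = 19.7082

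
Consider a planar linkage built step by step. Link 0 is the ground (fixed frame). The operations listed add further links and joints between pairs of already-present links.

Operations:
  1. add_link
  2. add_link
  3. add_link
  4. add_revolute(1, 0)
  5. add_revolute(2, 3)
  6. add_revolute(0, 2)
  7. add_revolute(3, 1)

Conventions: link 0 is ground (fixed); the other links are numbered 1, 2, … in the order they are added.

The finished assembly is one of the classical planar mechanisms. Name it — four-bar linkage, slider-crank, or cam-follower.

links: 4 (incl. ground); joints: 4 revolute, 0 prismatic, 0 higher (cam) pair, forming one closed loop
4 links in a single 4R loop → four-bar linkage

four-bar linkage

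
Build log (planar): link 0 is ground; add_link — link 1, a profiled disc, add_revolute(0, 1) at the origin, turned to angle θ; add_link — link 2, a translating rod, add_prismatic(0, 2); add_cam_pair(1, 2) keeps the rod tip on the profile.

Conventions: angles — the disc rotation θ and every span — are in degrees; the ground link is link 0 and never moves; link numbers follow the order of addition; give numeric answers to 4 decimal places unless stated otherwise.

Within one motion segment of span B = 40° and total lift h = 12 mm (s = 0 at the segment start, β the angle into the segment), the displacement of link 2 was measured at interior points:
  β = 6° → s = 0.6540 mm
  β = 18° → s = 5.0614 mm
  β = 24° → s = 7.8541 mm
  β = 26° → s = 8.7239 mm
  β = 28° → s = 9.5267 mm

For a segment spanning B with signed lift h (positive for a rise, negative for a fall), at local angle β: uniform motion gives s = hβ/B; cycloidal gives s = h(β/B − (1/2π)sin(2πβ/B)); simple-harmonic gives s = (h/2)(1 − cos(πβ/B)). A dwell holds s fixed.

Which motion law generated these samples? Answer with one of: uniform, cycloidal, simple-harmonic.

candidates at β/B = r: uniform s = h·r (linear in β); cycloidal s = h·(r − sin(2πr)/(2π)); simple-harmonic s = (h/2)(1 − cos(πr))
β=6°: printed 0.6540 | uniform 1.8000, cycloidal 0.2549, simple-harmonic 0.6540
β=18°: printed 5.0614 | uniform 5.4000, cycloidal 4.8098, simple-harmonic 5.0614
β=24°: printed 7.8541 | uniform 7.2000, cycloidal 8.3226, simple-harmonic 7.8541
β=26°: printed 8.7239 | uniform 7.8000, cycloidal 9.3451, simple-harmonic 8.7239
β=28°: printed 9.5267 | uniform 8.4000, cycloidal 10.2164, simple-harmonic 9.5267
only one law matches every sample → simple-harmonic

simple-harmonic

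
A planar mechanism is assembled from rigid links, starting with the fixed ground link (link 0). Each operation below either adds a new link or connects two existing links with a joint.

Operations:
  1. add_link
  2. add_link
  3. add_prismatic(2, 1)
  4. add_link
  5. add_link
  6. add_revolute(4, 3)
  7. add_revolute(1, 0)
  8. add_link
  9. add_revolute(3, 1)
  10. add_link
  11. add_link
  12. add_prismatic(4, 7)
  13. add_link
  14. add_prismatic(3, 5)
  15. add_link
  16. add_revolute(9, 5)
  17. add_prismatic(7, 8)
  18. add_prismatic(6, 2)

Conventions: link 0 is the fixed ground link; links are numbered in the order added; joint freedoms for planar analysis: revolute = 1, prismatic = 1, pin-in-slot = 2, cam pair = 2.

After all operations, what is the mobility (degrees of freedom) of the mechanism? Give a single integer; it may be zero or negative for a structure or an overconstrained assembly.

(L,J1,J2)=(1,0,0); link0 fixed
link1: (2,0,0)
link2: (3,0,0)
P 2-1 [J1]: (3,1,0)
link3: (4,1,0)
link4: (5,1,0)
R 4-3 [J1]: (5,2,0)
R 1-0 [J1]: (5,3,0)
link5: (6,3,0)
R 3-1 [J1]: (6,4,0)
link6: (7,4,0)
link7: (8,4,0)
P 4-7 [J1]: (8,5,0)
link8: (9,5,0)
P 3-5 [J1]: (9,6,0)
link9: (10,6,0)
R 9-5 [J1]: (10,7,0)
P 7-8 [J1]: (10,8,0)
P 6-2 [J1]: (10,9,0)
Grübler: 3·9 − 2·9 − 0 = 9

M = 9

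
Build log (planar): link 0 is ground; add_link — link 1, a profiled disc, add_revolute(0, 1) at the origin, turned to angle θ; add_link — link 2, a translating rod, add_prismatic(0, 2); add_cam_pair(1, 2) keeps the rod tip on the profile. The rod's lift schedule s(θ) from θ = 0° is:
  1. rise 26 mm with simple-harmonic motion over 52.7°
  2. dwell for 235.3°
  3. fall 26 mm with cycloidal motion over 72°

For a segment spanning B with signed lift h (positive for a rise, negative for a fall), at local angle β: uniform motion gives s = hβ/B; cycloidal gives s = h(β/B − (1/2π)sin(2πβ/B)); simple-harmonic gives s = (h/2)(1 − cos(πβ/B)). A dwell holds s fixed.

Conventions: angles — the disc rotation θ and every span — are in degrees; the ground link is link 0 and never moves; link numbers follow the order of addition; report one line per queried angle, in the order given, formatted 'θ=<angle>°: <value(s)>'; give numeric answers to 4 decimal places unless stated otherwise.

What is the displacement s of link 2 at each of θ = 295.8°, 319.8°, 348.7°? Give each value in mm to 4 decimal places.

seg 1 [0°–52.7°] simple-harmonic, h=26: full span → s += 26 → s = 26.0000
seg 2 [52.7°–288°] dwell: s stays 26.0000
seg 3 [288°–360°] cycloidal, h=-26: θ=295.8° here. β=7.8, B=72. -26·(0.1083 − sin(2π·0.1083)/(2π)) = -0.2125 → s = 25.7875
seg 3 [288°–360°] cycloidal, h=-26: θ=319.8° here. β=31.8, B=72. -26·(0.4417 − sin(2π·0.4417)/(2π)) = -10.0004 → s = 15.9996
seg 3 [288°–360°] cycloidal, h=-26: θ=348.7° here. β=60.7, B=72. -26·(0.8431 − sin(2π·0.8431)/(2π)) = -25.3701 → s = 0.6299

θ=295.8°: 25.7875
θ=319.8°: 15.9996
θ=348.7°: 0.6299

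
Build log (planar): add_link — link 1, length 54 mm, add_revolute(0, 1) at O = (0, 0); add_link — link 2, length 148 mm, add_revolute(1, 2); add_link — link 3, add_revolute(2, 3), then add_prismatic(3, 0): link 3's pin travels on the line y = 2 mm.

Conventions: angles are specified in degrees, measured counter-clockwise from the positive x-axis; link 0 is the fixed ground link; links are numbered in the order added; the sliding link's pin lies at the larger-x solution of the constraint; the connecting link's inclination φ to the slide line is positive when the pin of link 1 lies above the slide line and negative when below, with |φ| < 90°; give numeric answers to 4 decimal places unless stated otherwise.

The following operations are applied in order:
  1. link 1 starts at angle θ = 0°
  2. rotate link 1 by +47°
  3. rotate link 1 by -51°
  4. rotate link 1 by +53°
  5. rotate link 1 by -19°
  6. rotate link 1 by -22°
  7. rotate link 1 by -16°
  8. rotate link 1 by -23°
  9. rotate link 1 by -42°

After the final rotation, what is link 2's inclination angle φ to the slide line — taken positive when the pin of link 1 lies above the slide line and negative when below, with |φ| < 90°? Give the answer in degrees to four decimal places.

geometry: r = 54 mm, L = 148 mm, e = 2 mm; θ starts at 0°
rotate link 1 by +47°: θ ← 0° +47° = 47°
rotate link 1 by -51°: θ ← 47° -51° = -4°
rotate link 1 by +53°: θ ← -4° +53° = 49°
rotate link 1 by -19°: θ ← 49° -19° = 30°
rotate link 1 by -22°: θ ← 30° -22° = 8°
rotate link 1 by -16°: θ ← 8° -16° = -8°
rotate link 1 by -23°: θ ← -8° -23° = -31°
rotate link 1 by -42°: θ ← -31° -42° = -73°
h = r sin θ − e = -51.640457 − 2 = -53.640457
sin φ = h / L = -53.640457 / 148 = -0.36243552
φ = arcsin(-0.36243552) = -21.249845°

-21.2498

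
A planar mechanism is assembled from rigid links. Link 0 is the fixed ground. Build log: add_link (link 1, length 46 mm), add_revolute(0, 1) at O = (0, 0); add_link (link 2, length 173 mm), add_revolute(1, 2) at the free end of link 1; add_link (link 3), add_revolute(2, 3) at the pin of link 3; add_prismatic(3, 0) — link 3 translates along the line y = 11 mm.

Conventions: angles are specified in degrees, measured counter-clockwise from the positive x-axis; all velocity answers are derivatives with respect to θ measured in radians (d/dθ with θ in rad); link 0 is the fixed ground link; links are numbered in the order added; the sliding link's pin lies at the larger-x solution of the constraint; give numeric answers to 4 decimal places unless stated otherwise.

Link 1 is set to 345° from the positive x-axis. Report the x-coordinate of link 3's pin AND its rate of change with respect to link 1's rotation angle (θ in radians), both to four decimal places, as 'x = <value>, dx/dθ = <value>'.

geometry: r = 46 mm, L = 173 mm, e = 11 mm
crank pin P = (r cos θ, r sin θ) = (44.432588, -11.905676)
h = r sin θ − e = -11.905676 − 11 = -22.905676
x = r cos θ + √(L² − h²) = 44.432588 + 171.476908 = 215.909496
dx/dθ = −r sin θ − h·r cos θ/√(L² − h²) (θ in radians; h = -22.905676) = 17.840927

x = 215.9095, dx/dθ = 17.8409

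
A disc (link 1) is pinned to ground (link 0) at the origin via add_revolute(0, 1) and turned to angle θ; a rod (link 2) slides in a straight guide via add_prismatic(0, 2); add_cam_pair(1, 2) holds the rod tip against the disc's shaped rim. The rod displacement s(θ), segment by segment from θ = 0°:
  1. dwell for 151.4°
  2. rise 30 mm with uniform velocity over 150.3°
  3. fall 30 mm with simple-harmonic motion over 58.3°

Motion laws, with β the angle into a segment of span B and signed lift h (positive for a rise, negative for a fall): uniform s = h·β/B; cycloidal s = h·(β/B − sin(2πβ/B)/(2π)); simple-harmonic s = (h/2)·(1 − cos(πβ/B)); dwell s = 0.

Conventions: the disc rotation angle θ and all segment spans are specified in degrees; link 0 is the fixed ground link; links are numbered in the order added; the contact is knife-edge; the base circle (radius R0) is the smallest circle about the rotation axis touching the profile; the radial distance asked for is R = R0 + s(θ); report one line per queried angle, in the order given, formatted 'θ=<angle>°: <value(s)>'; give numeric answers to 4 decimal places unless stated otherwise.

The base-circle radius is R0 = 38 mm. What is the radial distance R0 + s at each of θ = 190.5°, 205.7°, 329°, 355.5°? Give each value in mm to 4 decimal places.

segment 1 (0° to 151.4°, dwell): s unchanged at 0.0000
θ = 190.5° falls in segment 2 (151.4° to 301.7°, uniform, h = 30): β = 190.5 − 151.4 = 39.1°, B = 150.3°; Δs = 30·39.1/150.3 = 7.8044; s = 0.0000 + 7.8044 = 7.8044
θ = 205.7° falls in segment 2 (151.4° to 301.7°, uniform, h = 30): β = 205.7 − 151.4 = 54.3°, B = 150.3°; Δs = 30·54.3/150.3 = 10.8383; s = 0.0000 + 10.8383 = 10.8383
segment 2 (151.4° to 301.7°, uniform, h = 30) is passed completely: s = 0.0000 + (30) = 30.0000
θ = 329° falls in segment 3 (301.7° to 360°, simple-harmonic, h = -30): β = 329 − 301.7 = 27.3°, B = 58.3°; Δs = -30/2·(1 − cos(π·0.4683)) = -13.5071; s = 30.0000 − 13.5071 = 16.4929
θ = 355.5° falls in segment 3 (301.7° to 360°, simple-harmonic, h = -30): β = 355.5 − 301.7 = 53.8°, B = 58.3°; Δs = -30/2·(1 − cos(π·0.9228)) = -29.5611; s = 30.0000 − 29.5611 = 0.4389
θ=190.5°: R = R0 + s = 38 + 7.8044 = 45.8044
θ=205.7°: R = R0 + s = 38 + 10.8383 = 48.8383
θ=329°: R = R0 + s = 38 + 16.4929 = 54.4929
θ=355.5°: R = R0 + s = 38 + 0.4389 = 38.4389

θ=190.5°: 45.8044
θ=205.7°: 48.8383
θ=329°: 54.4929
θ=355.5°: 38.4389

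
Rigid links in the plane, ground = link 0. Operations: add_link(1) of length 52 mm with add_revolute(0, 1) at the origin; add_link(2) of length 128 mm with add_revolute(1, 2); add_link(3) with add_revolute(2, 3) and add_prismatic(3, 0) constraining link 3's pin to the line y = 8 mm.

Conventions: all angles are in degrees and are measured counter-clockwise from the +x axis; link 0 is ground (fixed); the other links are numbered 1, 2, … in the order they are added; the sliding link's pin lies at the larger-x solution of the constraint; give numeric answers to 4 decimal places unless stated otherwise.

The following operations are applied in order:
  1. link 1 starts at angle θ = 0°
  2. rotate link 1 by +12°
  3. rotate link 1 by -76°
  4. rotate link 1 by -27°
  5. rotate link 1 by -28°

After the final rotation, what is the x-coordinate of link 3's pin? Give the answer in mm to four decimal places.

geometry: r = 52 mm, L = 128 mm, e = 8 mm; θ starts at 0°
rotate link 1 by +12°: θ ← 0° +12° = 12°
rotate link 1 by -76°: θ ← 12° -76° = -64°
rotate link 1 by -27°: θ ← -64° -27° = -91°
rotate link 1 by -28°: θ ← -91° -28° = -119°
crank pin P = (r cos θ, r sin θ) = (-25.210100, -45.480225)
h = r sin θ − e = -45.480225 − 8 = -53.480225
x = r cos θ + √(L² − h²) = -25.210100 + 116.292156 = 91.082056

91.0821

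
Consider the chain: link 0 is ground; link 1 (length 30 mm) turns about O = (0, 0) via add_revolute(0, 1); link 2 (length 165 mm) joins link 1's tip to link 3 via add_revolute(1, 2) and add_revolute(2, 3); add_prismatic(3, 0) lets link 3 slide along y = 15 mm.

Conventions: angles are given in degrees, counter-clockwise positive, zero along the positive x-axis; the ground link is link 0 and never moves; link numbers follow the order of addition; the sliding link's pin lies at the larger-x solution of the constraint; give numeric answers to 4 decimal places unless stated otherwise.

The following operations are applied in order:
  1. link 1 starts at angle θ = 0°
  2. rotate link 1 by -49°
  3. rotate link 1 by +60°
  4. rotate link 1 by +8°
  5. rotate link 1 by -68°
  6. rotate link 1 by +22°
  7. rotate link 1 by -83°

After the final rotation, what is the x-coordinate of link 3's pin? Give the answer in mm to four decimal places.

geometry: r = 30 mm, L = 165 mm, e = 15 mm; θ starts at 0°
rotate link 1 by -49°: θ ← 0° -49° = -49°
rotate link 1 by +60°: θ ← -49° +60° = 11°
rotate link 1 by +8°: θ ← 11° +8° = 19°
rotate link 1 by -68°: θ ← 19° -68° = -49°
rotate link 1 by +22°: θ ← -49° +22° = -27°
rotate link 1 by -83°: θ ← -27° -83° = -110°
crank pin P = (r cos θ, r sin θ) = (-10.260604, -28.190779)
h = r sin θ − e = -28.190779 − 15 = -43.190779
x = r cos θ + √(L² − h²) = -10.260604 + 159.246842 = 148.986238

148.9862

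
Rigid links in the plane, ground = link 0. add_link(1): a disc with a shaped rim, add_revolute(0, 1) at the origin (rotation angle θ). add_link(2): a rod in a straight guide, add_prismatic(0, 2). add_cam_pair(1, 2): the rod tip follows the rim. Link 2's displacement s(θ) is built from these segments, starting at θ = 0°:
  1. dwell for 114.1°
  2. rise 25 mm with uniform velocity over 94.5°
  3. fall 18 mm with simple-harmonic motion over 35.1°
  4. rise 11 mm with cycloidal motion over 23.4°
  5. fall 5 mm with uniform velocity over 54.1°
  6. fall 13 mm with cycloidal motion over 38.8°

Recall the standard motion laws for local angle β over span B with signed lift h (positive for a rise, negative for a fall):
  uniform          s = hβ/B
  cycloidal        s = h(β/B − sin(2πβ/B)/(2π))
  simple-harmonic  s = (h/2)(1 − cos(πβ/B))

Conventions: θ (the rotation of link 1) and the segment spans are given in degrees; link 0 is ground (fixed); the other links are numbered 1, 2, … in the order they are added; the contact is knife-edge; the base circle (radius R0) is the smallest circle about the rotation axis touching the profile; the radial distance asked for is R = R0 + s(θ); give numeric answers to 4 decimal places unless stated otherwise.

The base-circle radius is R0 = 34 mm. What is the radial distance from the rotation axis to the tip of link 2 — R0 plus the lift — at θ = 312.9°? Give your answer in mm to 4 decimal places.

segment 1 (0° to 114.1°, dwell): s unchanged at 0.0000
segment 2 (114.1° to 208.6°, uniform, h = 25) is passed completely: s = 0.0000 + (25) = 25.0000
segment 3 (208.6° to 243.7°, simple-harmonic, h = -18) is passed completely: s = 25.0000 + (-18) = 7.0000
segment 4 (243.7° to 267.1°, cycloidal, h = 11) is passed completely: s = 7.0000 + (11) = 18.0000
θ = 312.9° falls in segment 5 (267.1° to 321.2°, uniform, h = -5): β = 312.9 − 267.1 = 45.8°, B = 54.1°; Δs = -5·45.8/54.1 = -4.2329; s = 18.0000 − 4.2329 = 13.7671
R = R0 + s = 34 + 13.7671 = 47.7671

47.7671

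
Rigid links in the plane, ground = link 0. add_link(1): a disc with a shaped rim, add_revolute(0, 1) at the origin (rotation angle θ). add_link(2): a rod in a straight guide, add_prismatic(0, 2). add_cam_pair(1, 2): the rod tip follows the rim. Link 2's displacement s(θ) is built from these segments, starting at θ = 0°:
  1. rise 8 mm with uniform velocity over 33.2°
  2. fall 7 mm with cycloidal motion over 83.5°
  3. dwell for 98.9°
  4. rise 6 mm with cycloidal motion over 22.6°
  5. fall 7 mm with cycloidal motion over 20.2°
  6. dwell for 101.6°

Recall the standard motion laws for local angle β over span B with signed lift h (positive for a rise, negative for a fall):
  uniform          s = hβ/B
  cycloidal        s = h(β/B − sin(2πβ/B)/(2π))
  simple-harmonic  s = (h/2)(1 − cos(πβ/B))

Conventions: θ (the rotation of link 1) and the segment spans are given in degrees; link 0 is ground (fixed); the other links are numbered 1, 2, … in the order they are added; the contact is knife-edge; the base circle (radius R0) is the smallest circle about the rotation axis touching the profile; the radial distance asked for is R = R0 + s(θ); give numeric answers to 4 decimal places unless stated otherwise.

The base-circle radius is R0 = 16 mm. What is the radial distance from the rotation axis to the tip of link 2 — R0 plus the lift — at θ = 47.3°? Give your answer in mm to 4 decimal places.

segment 1 (0° to 33.2°, uniform, h = 8) is passed completely: s = 0.0000 + (8) = 8.0000
θ = 47.3° falls in segment 2 (33.2° to 116.7°, cycloidal, h = -7): β = 47.3 − 33.2 = 14.1°, B = 83.5°; Δs = -7·(0.1689 − sin(2π·0.1689)/(2π)) = -0.2096; s = 8.0000 − 0.2096 = 7.7904
R = R0 + s = 16 + 7.7904 = 23.7904

23.7904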